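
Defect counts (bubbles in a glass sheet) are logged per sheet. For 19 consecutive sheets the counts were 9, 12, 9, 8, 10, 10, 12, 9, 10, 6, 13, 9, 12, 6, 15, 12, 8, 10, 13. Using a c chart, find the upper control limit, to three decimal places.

19.719

c̄ = (9 + 12 + 9 + 8 + 10 + 10 + 12 + 9 + 10 + 6 + 13 + 9 + 12 + 6 + 15 + 12 + 8 + 10 + 13) / 19 = 193 / 19 = 10.1579
UCL = c̄ + 3√c̄ = 10.1579 + 3 × √10.1579 = 10.1579 + 3 × 3.1871 = 19.7193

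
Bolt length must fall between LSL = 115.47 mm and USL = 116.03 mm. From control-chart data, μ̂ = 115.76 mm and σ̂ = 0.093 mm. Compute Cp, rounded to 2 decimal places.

1.00

Cp = (USL − LSL) / (6σ̂) = (116.03 − 115.47) / (6 × 0.093) = 0.5600 / 0.5580 = 1.0036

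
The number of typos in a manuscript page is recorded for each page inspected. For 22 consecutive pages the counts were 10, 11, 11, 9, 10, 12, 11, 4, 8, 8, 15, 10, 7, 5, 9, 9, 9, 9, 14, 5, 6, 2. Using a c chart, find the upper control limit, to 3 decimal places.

c̄ = (10 + 11 + 11 + 9 + 10 + 12 + 11 + 4 + 8 + 8 + 15 + 10 + 7 + 5 + 9 + 9 + 9 + 9 + 14 + 5 + 6 + 2) / 22 = 194 / 22 = 8.8182
UCL = c̄ + 3√c̄ = 8.8182 + 3 × √8.8182 = 8.8182 + 3 × 2.9695 = 17.7268

17.727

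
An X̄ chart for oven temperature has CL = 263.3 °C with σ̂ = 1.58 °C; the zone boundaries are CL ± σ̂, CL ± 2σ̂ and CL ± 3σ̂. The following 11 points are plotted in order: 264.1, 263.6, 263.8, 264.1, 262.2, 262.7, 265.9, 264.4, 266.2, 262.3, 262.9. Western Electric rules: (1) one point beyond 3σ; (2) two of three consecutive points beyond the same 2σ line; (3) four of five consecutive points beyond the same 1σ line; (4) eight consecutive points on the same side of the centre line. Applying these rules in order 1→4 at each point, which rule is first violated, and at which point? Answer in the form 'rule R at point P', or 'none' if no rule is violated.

none

Zone of each point (C = within 1σ̂, B = 1σ̂–2σ̂, A = 2σ̂–3σ̂, * = beyond 3σ̂; sign = side of CL): 1:+C, 2:+C, 3:+C, 4:+C, 5:-C, 6:-C, 7:+B, 8:+C, 9:+B, 10:-C, 11:-C
No rule fires across all 11 points.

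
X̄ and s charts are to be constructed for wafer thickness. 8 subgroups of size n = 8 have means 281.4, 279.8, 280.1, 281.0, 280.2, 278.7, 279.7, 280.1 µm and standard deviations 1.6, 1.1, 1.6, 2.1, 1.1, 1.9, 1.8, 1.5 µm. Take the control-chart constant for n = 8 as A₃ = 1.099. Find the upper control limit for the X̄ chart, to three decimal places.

X̄̄ = (281.4 + 279.8 + 280.1 + 281.0 + 280.2 + 278.7 + 279.7 + 280.1) / 8 = 280.1250
s̄ = (1.6 + 1.1 + 1.6 + 2.1 + 1.1 + 1.9 + 1.8 + 1.5) / 8 = 1.5875
UCL = X̄̄ + A₃·s̄ = 280.1250 + 1.099 × 1.5875 = 281.8697

281.870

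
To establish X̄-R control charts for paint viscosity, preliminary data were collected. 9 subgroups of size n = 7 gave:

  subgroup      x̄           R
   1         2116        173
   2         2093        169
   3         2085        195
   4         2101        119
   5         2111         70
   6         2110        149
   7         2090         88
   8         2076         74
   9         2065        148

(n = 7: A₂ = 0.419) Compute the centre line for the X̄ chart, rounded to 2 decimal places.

X̄̄ = (2116 + 2093 + 2085 + 2101 + 2111 + 2110 + 2090 + 2076 + 2065) / 9 = 18847.0000 / 9 = 2094.1111
CL = X̄̄ = 2094.1111

2094.11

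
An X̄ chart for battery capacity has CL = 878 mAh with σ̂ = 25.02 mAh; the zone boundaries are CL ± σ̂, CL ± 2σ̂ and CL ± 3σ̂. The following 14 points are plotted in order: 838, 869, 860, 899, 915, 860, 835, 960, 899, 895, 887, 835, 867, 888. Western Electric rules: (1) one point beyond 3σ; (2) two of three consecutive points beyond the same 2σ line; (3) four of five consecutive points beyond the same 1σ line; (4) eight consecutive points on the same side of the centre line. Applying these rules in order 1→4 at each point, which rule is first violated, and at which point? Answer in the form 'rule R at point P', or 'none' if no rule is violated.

rule 1 at point 8

Zone of each point (C = within 1σ̂, B = 1σ̂–2σ̂, A = 2σ̂–3σ̂, * = beyond 3σ̂; sign = side of CL): 1:-B, 2:-C, 3:-C, 4:+C, 5:+B, 6:-C, 7:-B, 8:+*, 9:+C, 10:+C, 11:+C, 12:-B, 13:-C, 14:+C
Rule 1 (one point beyond the 3σ limits) is satisfied at point 8.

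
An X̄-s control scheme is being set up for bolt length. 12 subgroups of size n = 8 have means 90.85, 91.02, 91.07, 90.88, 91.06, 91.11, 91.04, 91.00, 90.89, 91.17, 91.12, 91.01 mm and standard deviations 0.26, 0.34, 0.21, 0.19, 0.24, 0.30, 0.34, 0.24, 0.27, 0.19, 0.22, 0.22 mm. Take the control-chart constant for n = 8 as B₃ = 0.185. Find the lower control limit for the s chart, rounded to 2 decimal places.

s̄ = (0.26 + 0.34 + 0.21 + 0.19 + 0.24 + 0.30 + 0.34 + 0.24 + 0.27 + 0.19 + 0.22 + 0.22) / 12 = 0.2517
LCL_s = B₃·s̄ = 0.185 × 0.2517 = 0.0466

0.05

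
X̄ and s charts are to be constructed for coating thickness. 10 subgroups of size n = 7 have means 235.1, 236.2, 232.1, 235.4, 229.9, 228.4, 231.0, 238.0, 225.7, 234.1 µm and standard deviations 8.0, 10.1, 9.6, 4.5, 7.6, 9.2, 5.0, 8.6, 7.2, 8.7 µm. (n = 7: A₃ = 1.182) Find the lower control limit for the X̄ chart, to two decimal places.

223.31

X̄̄ = (235.1 + 236.2 + 232.1 + 235.4 + 229.9 + 228.4 + 231.0 + 238.0 + 225.7 + 234.1) / 10 = 232.5900
s̄ = (8.0 + 10.1 + 9.6 + 4.5 + 7.6 + 9.2 + 5.0 + 8.6 + 7.2 + 8.7) / 10 = 7.8500
LCL = X̄̄ − A₃·s̄ = 232.5900 − 1.182 × 7.8500 = 223.3113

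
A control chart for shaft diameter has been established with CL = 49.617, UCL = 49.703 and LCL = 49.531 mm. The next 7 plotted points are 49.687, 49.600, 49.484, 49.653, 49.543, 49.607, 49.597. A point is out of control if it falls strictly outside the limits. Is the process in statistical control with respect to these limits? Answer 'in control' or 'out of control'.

Compare each point to [49.531, 49.703]: sample 3 = 49.484 < LCL.

out of control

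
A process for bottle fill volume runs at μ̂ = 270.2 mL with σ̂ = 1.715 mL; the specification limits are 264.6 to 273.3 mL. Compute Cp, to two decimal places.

Cp = (USL − LSL) / (6σ̂) = (273.3 − 264.6) / (6 × 1.715) = 8.7000 / 10.2900 = 0.8455

0.85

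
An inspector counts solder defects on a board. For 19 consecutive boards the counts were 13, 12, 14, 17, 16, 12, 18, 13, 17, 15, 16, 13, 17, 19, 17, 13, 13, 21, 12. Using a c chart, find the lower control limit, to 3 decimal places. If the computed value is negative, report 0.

3.478

c̄ = (13 + 12 + 14 + 17 + 16 + 12 + 18 + 13 + 17 + 15 + 16 + 13 + 17 + 19 + 17 + 13 + 13 + 21 + 12) / 19 = 288 / 19 = 15.1579
LCL = c̄ − 3√c̄ = 15.1579 − 3 × 3.8933 = 3.4780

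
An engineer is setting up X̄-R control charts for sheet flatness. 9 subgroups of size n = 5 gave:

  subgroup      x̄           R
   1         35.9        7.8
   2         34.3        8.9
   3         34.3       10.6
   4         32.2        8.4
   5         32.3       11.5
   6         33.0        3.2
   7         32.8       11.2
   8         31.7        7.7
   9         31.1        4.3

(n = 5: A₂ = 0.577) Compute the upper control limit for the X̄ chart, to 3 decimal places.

X̄̄ = (35.9 + 34.3 + 34.3 + 32.2 + 32.3 + 33.0 + 32.8 + 31.7 + 31.1) / 9 = 297.6000 / 9 = 33.0667
R̄ = (7.8 + 8.9 + 10.6 + 8.4 + 11.5 + 3.2 + 11.2 + 7.7 + 4.3) / 9 = 73.6000 / 9 = 8.1778
UCL = X̄̄ + A₂·R̄ = 33.0667 + 0.577 × 8.1778 = 37.7852

37.785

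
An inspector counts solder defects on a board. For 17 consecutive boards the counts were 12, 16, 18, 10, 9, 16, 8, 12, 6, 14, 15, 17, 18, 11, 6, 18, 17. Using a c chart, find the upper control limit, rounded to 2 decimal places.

23.98

c̄ = (12 + 16 + 18 + 10 + 9 + 16 + 8 + 12 + 6 + 14 + 15 + 17 + 18 + 11 + 6 + 18 + 17) / 17 = 223 / 17 = 13.1176
UCL = c̄ + 3√c̄ = 13.1176 + 3 × √13.1176 = 13.1176 + 3 × 3.6218 = 23.9831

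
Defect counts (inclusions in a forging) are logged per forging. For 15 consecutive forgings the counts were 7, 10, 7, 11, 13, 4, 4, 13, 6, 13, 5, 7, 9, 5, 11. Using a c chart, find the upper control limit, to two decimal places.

c̄ = (7 + 10 + 7 + 11 + 13 + 4 + 4 + 13 + 6 + 13 + 5 + 7 + 9 + 5 + 11) / 15 = 125 / 15 = 8.3333
UCL = c̄ + 3√c̄ = 8.3333 + 3 × √8.3333 = 8.3333 + 3 × 2.8868 = 16.9936

16.99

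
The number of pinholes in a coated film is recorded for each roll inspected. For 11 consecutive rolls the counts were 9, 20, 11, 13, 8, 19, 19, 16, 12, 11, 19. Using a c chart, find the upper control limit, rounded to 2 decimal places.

25.61

c̄ = (9 + 20 + 11 + 13 + 8 + 19 + 19 + 16 + 12 + 11 + 19) / 11 = 157 / 11 = 14.2727
UCL = c̄ + 3√c̄ = 14.2727 + 3 × √14.2727 = 14.2727 + 3 × 3.7779 = 25.6065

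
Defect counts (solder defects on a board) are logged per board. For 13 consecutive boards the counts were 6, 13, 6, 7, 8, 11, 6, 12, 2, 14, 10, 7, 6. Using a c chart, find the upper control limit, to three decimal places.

16.955

c̄ = (6 + 13 + 6 + 7 + 8 + 11 + 6 + 12 + 2 + 14 + 10 + 7 + 6) / 13 = 108 / 13 = 8.3077
UCL = c̄ + 3√c̄ = 8.3077 + 3 × √8.3077 = 8.3077 + 3 × 2.8823 = 16.9546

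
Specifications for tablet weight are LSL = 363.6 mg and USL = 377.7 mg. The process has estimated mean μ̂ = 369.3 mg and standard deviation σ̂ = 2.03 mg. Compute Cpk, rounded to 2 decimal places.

0.94

Cpu = (USL − μ̂) / (3σ̂) = (377.7 − 369.3) / (3 × 2.03) = 1.3793; Cpl = (μ̂ − LSL) / (3σ̂) = (369.3 − 363.6) / (3 × 2.03) = 0.9360; Cpk = min(Cpu, Cpl) = 0.9360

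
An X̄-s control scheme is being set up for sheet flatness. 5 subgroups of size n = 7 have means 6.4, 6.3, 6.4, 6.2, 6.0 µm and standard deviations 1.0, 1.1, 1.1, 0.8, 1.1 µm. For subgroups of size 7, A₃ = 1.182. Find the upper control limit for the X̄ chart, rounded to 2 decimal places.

7.47

X̄̄ = (6.4 + 6.3 + 6.4 + 6.2 + 6.0) / 5 = 6.2600
s̄ = (1.0 + 1.1 + 1.1 + 0.8 + 1.1) / 5 = 1.0200
UCL = X̄̄ + A₃·s̄ = 6.2600 + 1.182 × 1.0200 = 7.4656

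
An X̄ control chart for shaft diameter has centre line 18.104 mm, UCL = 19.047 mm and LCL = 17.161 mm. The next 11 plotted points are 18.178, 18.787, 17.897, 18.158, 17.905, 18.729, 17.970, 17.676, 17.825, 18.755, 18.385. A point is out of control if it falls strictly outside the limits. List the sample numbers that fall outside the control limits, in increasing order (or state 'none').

All 11 points lie within [17.161, 19.047].

none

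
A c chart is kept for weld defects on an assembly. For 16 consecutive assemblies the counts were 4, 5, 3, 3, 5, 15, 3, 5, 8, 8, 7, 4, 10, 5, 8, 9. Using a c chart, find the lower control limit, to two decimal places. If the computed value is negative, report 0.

0.00

c̄ = (4 + 5 + 3 + 3 + 5 + 15 + 3 + 5 + 8 + 8 + 7 + 4 + 10 + 5 + 8 + 9) / 16 = 102 / 16 = 6.3750
LCL = c̄ − 3√c̄ = 6.3750 − 3 × 2.5249 = -1.1996 → 0 (cannot be negative)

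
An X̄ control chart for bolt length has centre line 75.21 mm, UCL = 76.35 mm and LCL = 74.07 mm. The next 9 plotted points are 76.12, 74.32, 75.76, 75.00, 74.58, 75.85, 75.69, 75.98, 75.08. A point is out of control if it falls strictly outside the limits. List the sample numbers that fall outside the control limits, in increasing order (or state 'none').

none

All 9 points lie within [74.07, 76.35].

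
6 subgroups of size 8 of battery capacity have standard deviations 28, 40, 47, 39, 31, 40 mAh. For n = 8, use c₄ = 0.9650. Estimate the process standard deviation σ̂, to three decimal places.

38.860

s̄ = (28 + 40 + 47 + 39 + 31 + 40) / 6 = 37.5000
σ̂ = s̄ / c₄ = 37.5000 / 0.9650 = 38.8601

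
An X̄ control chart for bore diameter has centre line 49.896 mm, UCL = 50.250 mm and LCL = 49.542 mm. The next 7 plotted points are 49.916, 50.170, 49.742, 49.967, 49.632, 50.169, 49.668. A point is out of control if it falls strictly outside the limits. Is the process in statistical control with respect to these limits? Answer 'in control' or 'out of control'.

in control

All 7 points lie within [49.542, 50.250].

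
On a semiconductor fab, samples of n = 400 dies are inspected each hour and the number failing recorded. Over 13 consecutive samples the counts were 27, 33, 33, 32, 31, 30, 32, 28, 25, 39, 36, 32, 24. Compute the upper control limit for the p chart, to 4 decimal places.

0.1174

p̄ = Σdᵢ / (k·n) = 402 / (13 × 400) = 0.07731
UCL = p̄ + 3·√(p̄(1−p̄)/n) = 0.07731 + 3 × √(0.07731×0.92269/400) = 0.07731 + 3 × 0.01335 = 0.11737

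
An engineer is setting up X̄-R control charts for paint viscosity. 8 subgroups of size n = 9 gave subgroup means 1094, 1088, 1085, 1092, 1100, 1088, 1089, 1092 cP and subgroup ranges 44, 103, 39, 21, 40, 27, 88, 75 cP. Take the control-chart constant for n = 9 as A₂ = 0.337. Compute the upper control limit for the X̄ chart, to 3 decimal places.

X̄̄ = (1094 + 1088 + 1085 + 1092 + 1100 + 1088 + 1089 + 1092) / 8 = 8728.0000 / 8 = 1091.0000
R̄ = (44 + 103 + 39 + 21 + 40 + 27 + 88 + 75) / 8 = 437.0000 / 8 = 54.6250
UCL = X̄̄ + A₂·R̄ = 1091.0000 + 0.337 × 54.6250 = 1109.4086

1109.409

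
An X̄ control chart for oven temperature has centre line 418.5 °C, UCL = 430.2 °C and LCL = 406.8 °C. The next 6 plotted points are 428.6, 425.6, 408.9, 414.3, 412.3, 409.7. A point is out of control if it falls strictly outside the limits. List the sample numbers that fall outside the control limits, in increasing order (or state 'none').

All 6 points lie within [406.8, 430.2].

none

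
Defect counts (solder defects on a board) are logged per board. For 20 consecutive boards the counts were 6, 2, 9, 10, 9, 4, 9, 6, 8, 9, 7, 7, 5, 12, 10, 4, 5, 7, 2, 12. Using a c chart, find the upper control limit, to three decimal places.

15.172

c̄ = (6 + 2 + 9 + 10 + 9 + 4 + 9 + 6 + 8 + 9 + 7 + 7 + 5 + 12 + 10 + 4 + 5 + 7 + 2 + 12) / 20 = 143 / 20 = 7.1500
UCL = c̄ + 3√c̄ = 7.1500 + 3 × √7.1500 = 7.1500 + 3 × 2.6739 = 15.1718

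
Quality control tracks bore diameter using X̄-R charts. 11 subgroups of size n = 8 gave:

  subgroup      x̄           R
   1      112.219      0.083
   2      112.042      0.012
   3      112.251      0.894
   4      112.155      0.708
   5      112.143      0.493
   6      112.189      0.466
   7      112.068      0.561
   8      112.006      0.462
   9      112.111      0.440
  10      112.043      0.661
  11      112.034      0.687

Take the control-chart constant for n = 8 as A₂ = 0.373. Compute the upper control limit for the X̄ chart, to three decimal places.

X̄̄ = (112.219 + 112.042 + 112.251 + 112.155 + 112.143 + 112.189 + 112.068 + 112.006 + 112.111 + 112.043 + 112.034) / 11 = 1233.2610 / 11 = 112.1146
R̄ = (0.083 + 0.012 + 0.894 + 0.708 + 0.493 + 0.466 + 0.561 + 0.462 + 0.440 + 0.661 + 0.687) / 11 = 5.4670 / 11 = 0.4970
UCL = X̄̄ + A₂·R̄ = 112.1146 + 0.373 × 0.4970 = 112.3000

112.300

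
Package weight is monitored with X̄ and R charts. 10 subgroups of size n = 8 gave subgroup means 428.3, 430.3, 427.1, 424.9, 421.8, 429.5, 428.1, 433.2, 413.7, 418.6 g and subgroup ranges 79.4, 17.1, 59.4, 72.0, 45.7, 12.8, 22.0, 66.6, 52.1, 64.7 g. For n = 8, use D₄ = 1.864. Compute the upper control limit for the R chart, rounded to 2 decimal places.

91.67

R̄ = (79.4 + 17.1 + 59.4 + 72.0 + 45.7 + 12.8 + 22.0 + 66.6 + 52.1 + 64.7) / 10 = 491.8000 / 10 = 49.1800
UCL_R = D₄·R̄ = 1.864 × 49.1800 = 91.6715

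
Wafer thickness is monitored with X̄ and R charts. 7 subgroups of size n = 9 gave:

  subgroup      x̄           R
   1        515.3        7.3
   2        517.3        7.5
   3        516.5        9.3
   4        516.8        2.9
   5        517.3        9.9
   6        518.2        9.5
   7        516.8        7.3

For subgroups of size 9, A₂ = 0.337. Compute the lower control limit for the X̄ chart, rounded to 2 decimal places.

X̄̄ = (515.3 + 517.3 + 516.5 + 516.8 + 517.3 + 518.2 + 516.8) / 7 = 3618.2000 / 7 = 516.8857
R̄ = (7.3 + 7.5 + 9.3 + 2.9 + 9.9 + 9.5 + 7.3) / 7 = 53.7000 / 7 = 7.6714
LCL = X̄̄ − A₂·R̄ = 516.8857 − 0.337 × 7.6714 = 514.3004

514.30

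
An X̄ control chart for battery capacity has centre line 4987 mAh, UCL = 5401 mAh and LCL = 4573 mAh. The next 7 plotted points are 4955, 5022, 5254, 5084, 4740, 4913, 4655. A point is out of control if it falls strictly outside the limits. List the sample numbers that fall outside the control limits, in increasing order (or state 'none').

none

All 7 points lie within [4573, 5401].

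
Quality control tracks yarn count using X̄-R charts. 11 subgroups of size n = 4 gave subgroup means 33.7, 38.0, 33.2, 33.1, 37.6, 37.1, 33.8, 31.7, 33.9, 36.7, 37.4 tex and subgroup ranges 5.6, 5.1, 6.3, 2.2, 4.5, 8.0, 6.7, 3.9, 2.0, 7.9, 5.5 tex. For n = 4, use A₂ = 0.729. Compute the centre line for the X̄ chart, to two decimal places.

35.11

X̄̄ = (33.7 + 38.0 + 33.2 + 33.1 + 37.6 + 37.1 + 33.8 + 31.7 + 33.9 + 36.7 + 37.4) / 11 = 386.2000 / 11 = 35.1091
CL = X̄̄ = 35.1091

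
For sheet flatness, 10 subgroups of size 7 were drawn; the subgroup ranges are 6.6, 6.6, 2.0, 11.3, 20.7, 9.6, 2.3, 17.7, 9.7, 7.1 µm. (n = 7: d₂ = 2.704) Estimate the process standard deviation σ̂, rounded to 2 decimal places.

R̄ = (6.6 + 6.6 + 2.0 + 11.3 + 20.7 + 9.6 + 2.3 + 17.7 + 9.7 + 7.1) / 10 = 9.3600
σ̂ = R̄ / d₂ = 9.3600 / 2.704 = 3.4615

3.46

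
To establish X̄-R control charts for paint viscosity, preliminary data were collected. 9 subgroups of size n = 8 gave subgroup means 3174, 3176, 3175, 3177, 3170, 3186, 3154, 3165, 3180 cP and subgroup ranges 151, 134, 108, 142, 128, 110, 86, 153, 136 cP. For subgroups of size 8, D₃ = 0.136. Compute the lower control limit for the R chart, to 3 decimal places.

R̄ = (151 + 134 + 108 + 142 + 128 + 110 + 86 + 153 + 136) / 9 = 1148.0000 / 9 = 127.5556
LCL_R = D₃·R̄ = 0.136 × 127.5556 = 17.3476

17.348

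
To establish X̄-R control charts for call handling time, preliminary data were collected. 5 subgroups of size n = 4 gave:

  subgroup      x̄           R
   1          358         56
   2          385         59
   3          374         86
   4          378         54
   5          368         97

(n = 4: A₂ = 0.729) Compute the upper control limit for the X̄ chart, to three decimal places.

X̄̄ = (358 + 385 + 374 + 378 + 368) / 5 = 1863.0000 / 5 = 372.6000
R̄ = (56 + 59 + 86 + 54 + 97) / 5 = 352.0000 / 5 = 70.4000
UCL = X̄̄ + A₂·R̄ = 372.6000 + 0.729 × 70.4000 = 423.9216

423.922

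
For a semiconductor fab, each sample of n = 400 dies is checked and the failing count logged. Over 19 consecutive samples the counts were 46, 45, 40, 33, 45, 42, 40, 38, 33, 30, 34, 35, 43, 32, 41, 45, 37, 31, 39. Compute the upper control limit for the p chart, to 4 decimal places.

p̄ = Σdᵢ / (k·n) = 729 / (19 × 400) = 0.09592
UCL = p̄ + 3·√(p̄(1−p̄)/n) = 0.09592 + 3 × √(0.09592×0.90408/400) = 0.09592 + 3 × 0.01472 = 0.14009

0.1401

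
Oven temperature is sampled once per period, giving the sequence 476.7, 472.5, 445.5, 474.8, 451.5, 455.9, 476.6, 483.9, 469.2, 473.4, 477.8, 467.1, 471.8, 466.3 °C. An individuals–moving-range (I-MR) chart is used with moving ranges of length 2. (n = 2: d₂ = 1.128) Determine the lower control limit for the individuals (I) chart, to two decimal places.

X̄ = (476.7 + 472.5 + 445.5 + 474.8 + 451.5 + 455.9 + 476.6 + 483.9 + 469.2 + 473.4 + 477.8 + 467.1 + 471.8 + 466.3) / 14 = 468.7857
Moving ranges: 4.2, 27.0, 29.3, 23.3, 4.4, 20.7, 7.3, 14.7, 4.2, 4.4, 10.7, 4.7, 5.5; M̄R̄ = 160.4000 / 13 = 12.3385
LCL = X̄ − 3·M̄R̄/d₂ = 468.7857 − 3 × 12.3385 / 1.128 = 435.9707

435.97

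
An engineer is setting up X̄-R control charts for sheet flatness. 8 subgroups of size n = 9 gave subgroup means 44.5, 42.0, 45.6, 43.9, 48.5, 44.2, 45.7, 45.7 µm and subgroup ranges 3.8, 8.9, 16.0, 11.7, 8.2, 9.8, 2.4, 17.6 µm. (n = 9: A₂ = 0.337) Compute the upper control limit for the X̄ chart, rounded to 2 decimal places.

48.32

X̄̄ = (44.5 + 42.0 + 45.6 + 43.9 + 48.5 + 44.2 + 45.7 + 45.7) / 8 = 360.1000 / 8 = 45.0125
R̄ = (3.8 + 8.9 + 16.0 + 11.7 + 8.2 + 9.8 + 2.4 + 17.6) / 8 = 78.4000 / 8 = 9.8000
UCL = X̄̄ + A₂·R̄ = 45.0125 + 0.337 × 9.8000 = 48.3151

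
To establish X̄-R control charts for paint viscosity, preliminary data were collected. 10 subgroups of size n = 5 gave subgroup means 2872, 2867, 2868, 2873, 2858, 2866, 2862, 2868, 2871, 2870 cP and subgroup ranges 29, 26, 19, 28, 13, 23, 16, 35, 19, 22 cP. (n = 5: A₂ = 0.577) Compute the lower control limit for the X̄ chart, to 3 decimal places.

2854.229

X̄̄ = (2872 + 2867 + 2868 + 2873 + 2858 + 2866 + 2862 + 2868 + 2871 + 2870) / 10 = 28675.0000 / 10 = 2867.5000
R̄ = (29 + 26 + 19 + 28 + 13 + 23 + 16 + 35 + 19 + 22) / 10 = 230.0000 / 10 = 23.0000
LCL = X̄̄ − A₂·R̄ = 2867.5000 − 0.577 × 23.0000 = 2854.2290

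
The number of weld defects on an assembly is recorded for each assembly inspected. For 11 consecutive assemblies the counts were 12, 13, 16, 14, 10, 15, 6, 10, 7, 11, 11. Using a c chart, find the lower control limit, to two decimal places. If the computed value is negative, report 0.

c̄ = (12 + 13 + 16 + 14 + 10 + 15 + 6 + 10 + 7 + 11 + 11) / 11 = 125 / 11 = 11.3636
LCL = c̄ − 3√c̄ = 11.3636 − 3 × 3.3710 = 1.2506

1.25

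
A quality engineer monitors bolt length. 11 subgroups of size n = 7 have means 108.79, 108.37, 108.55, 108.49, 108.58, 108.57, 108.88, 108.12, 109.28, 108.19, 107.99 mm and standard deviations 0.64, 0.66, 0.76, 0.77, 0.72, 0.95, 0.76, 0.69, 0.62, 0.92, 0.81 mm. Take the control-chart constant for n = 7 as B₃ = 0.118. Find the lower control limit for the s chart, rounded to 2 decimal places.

0.09

s̄ = (0.64 + 0.66 + 0.76 + 0.77 + 0.72 + 0.95 + 0.76 + 0.69 + 0.62 + 0.92 + 0.81) / 11 = 0.7545
LCL_s = B₃·s̄ = 0.118 × 0.7545 = 0.0890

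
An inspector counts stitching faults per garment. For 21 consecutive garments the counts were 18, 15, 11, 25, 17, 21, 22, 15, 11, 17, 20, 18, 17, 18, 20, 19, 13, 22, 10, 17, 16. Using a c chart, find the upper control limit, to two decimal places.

c̄ = (18 + 15 + 11 + 25 + 17 + 21 + 22 + 15 + 11 + 17 + 20 + 18 + 17 + 18 + 20 + 19 + 13 + 22 + 10 + 17 + 16) / 21 = 362 / 21 = 17.2381
UCL = c̄ + 3√c̄ = 17.2381 + 3 × √17.2381 = 17.2381 + 3 × 4.1519 = 29.6937

29.69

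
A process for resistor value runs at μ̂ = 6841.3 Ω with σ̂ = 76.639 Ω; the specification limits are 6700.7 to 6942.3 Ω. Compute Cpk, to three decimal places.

0.439

Cpu = (USL − μ̂) / (3σ̂) = (6942.3 − 6841.3) / (3 × 76.639) = 0.4393; Cpl = (μ̂ − LSL) / (3σ̂) = (6841.3 − 6700.7) / (3 × 76.639) = 0.6115; Cpk = min(Cpu, Cpl) = 0.4393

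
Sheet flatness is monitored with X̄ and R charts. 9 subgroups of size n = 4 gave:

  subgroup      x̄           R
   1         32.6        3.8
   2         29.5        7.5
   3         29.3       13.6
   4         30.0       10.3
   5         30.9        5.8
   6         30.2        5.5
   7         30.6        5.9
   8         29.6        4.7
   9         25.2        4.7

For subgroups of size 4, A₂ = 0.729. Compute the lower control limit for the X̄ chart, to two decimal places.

X̄̄ = (32.6 + 29.5 + 29.3 + 30.0 + 30.9 + 30.2 + 30.6 + 29.6 + 25.2) / 9 = 267.9000 / 9 = 29.7667
R̄ = (3.8 + 7.5 + 13.6 + 10.3 + 5.8 + 5.5 + 5.9 + 4.7 + 4.7) / 9 = 61.8000 / 9 = 6.8667
LCL = X̄̄ − A₂·R̄ = 29.7667 − 0.729 × 6.8667 = 24.7609

24.76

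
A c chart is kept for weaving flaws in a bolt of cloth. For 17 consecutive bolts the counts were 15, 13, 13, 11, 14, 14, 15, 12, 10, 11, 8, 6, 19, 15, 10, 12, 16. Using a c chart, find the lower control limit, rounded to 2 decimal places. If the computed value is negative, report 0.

c̄ = (15 + 13 + 13 + 11 + 14 + 14 + 15 + 12 + 10 + 11 + 8 + 6 + 19 + 15 + 10 + 12 + 16) / 17 = 214 / 17 = 12.5882
LCL = c̄ − 3√c̄ = 12.5882 − 3 × 3.5480 = 1.9443

1.94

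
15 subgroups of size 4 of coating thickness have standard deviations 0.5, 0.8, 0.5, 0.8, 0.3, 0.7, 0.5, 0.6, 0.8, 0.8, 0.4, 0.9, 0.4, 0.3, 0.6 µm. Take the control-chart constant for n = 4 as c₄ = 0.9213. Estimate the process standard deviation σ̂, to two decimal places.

s̄ = (0.5 + 0.8 + 0.5 + 0.8 + 0.3 + 0.7 + 0.5 + 0.6 + 0.8 + 0.8 + 0.4 + 0.9 + 0.4 + 0.3 + 0.6) / 15 = 0.5933
σ̂ = s̄ / c₄ = 0.5933 / 0.9213 = 0.6440

0.64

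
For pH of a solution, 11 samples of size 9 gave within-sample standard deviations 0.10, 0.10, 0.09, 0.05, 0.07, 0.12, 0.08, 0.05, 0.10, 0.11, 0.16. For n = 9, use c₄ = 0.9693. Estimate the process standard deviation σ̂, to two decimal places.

s̄ = (0.10 + 0.10 + 0.09 + 0.05 + 0.07 + 0.12 + 0.08 + 0.05 + 0.10 + 0.11 + 0.16) / 11 = 0.0936
σ̂ = s̄ / c₄ = 0.0936 / 0.9693 = 0.0966

0.10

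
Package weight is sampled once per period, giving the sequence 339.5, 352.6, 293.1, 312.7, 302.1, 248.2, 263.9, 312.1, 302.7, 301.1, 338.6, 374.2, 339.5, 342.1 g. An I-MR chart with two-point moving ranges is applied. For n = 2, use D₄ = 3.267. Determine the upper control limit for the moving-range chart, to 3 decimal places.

85.947

Moving ranges: 13.1, 59.5, 19.6, 10.6, 53.9, 15.7, 48.2, 9.4, 1.6, 37.5, 35.6, 34.7, 2.6; M̄R̄ = 342.0000 / 13 = 26.3077
UCL_MR = D₄·M̄R̄ = 3.267 × 26.3077 = 85.9472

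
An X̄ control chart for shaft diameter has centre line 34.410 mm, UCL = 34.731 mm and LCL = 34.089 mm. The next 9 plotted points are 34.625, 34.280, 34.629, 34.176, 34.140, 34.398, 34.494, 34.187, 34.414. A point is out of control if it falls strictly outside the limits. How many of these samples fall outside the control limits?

0

All 9 points lie within [34.089, 34.731].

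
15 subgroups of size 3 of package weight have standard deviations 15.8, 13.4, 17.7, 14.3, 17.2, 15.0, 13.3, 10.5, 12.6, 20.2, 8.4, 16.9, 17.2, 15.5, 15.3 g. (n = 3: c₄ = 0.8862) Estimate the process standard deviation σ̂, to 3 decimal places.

16.798

s̄ = (15.8 + 13.4 + 17.7 + 14.3 + 17.2 + 15.0 + 13.3 + 10.5 + 12.6 + 20.2 + 8.4 + 16.9 + 17.2 + 15.5 + 15.3) / 15 = 14.8867
σ̂ = s̄ / c₄ = 14.8867 / 0.8862 = 16.7983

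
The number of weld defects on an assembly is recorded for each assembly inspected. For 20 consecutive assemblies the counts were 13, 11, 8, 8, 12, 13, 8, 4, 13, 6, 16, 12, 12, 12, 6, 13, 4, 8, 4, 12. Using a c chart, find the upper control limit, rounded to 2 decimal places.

c̄ = (13 + 11 + 8 + 8 + 12 + 13 + 8 + 4 + 13 + 6 + 16 + 12 + 12 + 12 + 6 + 13 + 4 + 8 + 4 + 12) / 20 = 195 / 20 = 9.7500
UCL = c̄ + 3√c̄ = 9.7500 + 3 × √9.7500 = 9.7500 + 3 × 3.1225 = 19.1175

19.12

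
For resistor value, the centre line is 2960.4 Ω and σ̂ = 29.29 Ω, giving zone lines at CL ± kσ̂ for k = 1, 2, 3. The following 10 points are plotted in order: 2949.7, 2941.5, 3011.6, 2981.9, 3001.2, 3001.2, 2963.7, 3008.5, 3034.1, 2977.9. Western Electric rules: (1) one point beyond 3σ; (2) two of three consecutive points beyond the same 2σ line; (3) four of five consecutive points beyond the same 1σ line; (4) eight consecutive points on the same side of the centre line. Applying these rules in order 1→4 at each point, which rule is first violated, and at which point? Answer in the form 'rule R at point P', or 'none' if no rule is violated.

rule 3 at point 9

Zone of each point (C = within 1σ̂, B = 1σ̂–2σ̂, A = 2σ̂–3σ̂, * = beyond 3σ̂; sign = side of CL): 1:-C, 2:-C, 3:+B, 4:+C, 5:+B, 6:+B, 7:+C, 8:+B, 9:+A, 10:+C
Rule 3 (four of five consecutive points beyond the same 1σ limit) is satisfied at point 9.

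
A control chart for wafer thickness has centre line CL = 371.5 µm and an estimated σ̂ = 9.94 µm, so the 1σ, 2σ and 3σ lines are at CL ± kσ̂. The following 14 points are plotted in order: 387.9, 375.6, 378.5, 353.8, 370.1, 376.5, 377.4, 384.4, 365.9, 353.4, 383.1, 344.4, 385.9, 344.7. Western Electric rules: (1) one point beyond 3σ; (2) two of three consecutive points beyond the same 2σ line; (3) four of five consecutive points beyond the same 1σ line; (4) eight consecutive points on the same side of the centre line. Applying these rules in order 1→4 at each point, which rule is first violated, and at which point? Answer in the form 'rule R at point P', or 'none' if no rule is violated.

Zone of each point (C = within 1σ̂, B = 1σ̂–2σ̂, A = 2σ̂–3σ̂, * = beyond 3σ̂; sign = side of CL): 1:+B, 2:+C, 3:+C, 4:-B, 5:-C, 6:+C, 7:+C, 8:+B, 9:-C, 10:-B, 11:+B, 12:-A, 13:+B, 14:-A
Rule 2 (two of three consecutive points beyond the same 2σ limit) is satisfied at point 14.

rule 2 at point 14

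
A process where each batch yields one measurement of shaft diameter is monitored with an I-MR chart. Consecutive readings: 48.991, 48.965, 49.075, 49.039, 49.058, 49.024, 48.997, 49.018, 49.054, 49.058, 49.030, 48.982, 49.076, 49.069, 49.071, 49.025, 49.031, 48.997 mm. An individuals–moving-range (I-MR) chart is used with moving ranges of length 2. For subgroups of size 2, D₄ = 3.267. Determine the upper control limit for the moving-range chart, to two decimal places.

Moving ranges: 0.026, 0.110, 0.036, 0.019, 0.034, 0.027, 0.021, 0.036, 0.004, 0.028, 0.048, 0.094, 0.007, 0.002, 0.046, 0.006, 0.034; M̄R̄ = 0.5780 / 17 = 0.0340
UCL_MR = D₄·M̄R̄ = 3.267 × 0.0340 = 0.1111

0.11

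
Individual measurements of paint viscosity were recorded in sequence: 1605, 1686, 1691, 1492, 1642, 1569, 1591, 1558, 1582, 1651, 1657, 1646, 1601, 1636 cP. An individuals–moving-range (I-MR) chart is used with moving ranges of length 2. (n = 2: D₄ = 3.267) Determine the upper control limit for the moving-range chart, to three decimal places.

Moving ranges: 81, 5, 199, 150, 73, 22, 33, 24, 69, 6, 11, 45, 35; M̄R̄ = 753.0000 / 13 = 57.9231
UCL_MR = D₄·M̄R̄ = 3.267 × 57.9231 = 189.2347

189.235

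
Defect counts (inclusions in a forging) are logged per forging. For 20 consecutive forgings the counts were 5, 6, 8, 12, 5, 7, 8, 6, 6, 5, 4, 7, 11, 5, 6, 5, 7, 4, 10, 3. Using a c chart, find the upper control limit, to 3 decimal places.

c̄ = (5 + 6 + 8 + 12 + 5 + 7 + 8 + 6 + 6 + 5 + 4 + 7 + 11 + 5 + 6 + 5 + 7 + 4 + 10 + 3) / 20 = 130 / 20 = 6.5000
UCL = c̄ + 3√c̄ = 6.5000 + 3 × √6.5000 = 6.5000 + 3 × 2.5495 = 14.1485

14.149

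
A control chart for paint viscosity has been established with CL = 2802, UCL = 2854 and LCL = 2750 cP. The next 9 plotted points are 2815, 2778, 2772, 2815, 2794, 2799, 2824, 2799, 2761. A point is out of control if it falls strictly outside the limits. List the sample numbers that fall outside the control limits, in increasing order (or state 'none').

none

All 9 points lie within [2750, 2854].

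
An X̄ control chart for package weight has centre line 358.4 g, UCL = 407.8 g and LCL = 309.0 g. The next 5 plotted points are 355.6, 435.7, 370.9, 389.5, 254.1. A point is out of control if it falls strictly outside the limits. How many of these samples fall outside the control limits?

Compare each point to [309.0, 407.8]: sample 2 = 435.7 > UCL; sample 5 = 254.1 < LCL.

2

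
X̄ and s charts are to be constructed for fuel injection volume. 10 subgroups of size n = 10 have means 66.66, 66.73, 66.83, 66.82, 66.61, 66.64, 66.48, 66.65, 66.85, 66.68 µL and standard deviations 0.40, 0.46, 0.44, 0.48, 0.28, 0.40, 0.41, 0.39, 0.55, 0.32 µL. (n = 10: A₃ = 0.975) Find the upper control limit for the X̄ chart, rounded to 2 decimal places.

67.10

X̄̄ = (66.66 + 66.73 + 66.83 + 66.82 + 66.61 + 66.64 + 66.48 + 66.65 + 66.85 + 66.68) / 10 = 66.6950
s̄ = (0.40 + 0.46 + 0.44 + 0.48 + 0.28 + 0.40 + 0.41 + 0.39 + 0.55 + 0.32) / 10 = 0.4130
UCL = X̄̄ + A₃·s̄ = 66.6950 + 0.975 × 0.4130 = 67.0977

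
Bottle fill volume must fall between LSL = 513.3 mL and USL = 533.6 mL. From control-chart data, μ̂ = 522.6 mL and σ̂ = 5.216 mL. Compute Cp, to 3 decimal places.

Cp = (USL − LSL) / (6σ̂) = (533.6 − 513.3) / (6 × 5.216) = 20.3000 / 31.2960 = 0.6486

0.649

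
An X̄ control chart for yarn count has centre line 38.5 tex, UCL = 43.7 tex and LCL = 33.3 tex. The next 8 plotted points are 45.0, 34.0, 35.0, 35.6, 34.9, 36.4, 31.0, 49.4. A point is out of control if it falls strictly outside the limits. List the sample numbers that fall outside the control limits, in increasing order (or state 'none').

1, 7, 8

Compare each point to [33.3, 43.7]: sample 1 = 45.0 > UCL; sample 7 = 31.0 < LCL; sample 8 = 49.4 > UCL.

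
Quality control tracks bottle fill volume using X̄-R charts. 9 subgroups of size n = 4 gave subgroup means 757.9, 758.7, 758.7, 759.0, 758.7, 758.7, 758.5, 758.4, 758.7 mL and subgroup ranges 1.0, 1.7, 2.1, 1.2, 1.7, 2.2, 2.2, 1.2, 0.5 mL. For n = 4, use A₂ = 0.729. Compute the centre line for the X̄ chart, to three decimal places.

758.589

X̄̄ = (757.9 + 758.7 + 758.7 + 759.0 + 758.7 + 758.7 + 758.5 + 758.4 + 758.7) / 9 = 6827.3000 / 9 = 758.5889
CL = X̄̄ = 758.5889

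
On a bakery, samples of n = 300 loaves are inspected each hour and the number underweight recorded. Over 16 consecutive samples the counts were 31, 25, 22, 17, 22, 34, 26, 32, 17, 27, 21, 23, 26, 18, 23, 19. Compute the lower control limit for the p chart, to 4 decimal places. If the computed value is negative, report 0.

0.0329

p̄ = Σdᵢ / (k·n) = 383 / (16 × 300) = 0.07979
LCL = p̄ − 3·√(p̄(1−p̄)/n) = 0.07979 − 3 × 0.01564 = 0.03286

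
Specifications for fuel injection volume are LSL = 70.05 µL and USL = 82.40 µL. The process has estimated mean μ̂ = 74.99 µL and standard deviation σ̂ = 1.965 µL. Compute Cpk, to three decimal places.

0.838

Cpu = (USL − μ̂) / (3σ̂) = (82.40 − 74.99) / (3 × 1.965) = 1.2570; Cpl = (μ̂ − LSL) / (3σ̂) = (74.99 − 70.05) / (3 × 1.965) = 0.8380; Cpk = min(Cpu, Cpl) = 0.8380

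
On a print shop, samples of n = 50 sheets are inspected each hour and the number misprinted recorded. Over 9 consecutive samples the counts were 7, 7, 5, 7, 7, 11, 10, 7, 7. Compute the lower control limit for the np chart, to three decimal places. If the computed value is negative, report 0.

0.000

p̄ = Σdᵢ / (k·n) = 68 / (9 × 50) = 0.15111
LCL = np̄ − 3·√(np̄(1−p̄)) = 7.5556 − 3 × 2.5326 = -0.0421 → 0 (negative, so LCL = 0)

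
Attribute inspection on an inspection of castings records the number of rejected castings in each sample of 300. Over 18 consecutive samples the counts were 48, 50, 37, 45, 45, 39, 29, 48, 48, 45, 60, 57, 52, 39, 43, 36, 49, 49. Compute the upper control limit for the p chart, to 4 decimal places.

p̄ = Σdᵢ / (k·n) = 819 / (18 × 300) = 0.15167
UCL = p̄ + 3·√(p̄(1−p̄)/n) = 0.15167 + 3 × √(0.15167×0.84833/300) = 0.15167 + 3 × 0.02071 = 0.21379

0.2138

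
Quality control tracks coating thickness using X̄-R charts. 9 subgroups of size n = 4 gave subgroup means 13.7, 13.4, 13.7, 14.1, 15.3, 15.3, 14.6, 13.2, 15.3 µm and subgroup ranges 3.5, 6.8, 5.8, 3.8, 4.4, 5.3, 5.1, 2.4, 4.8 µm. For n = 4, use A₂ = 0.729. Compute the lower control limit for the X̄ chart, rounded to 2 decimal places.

10.89

X̄̄ = (13.7 + 13.4 + 13.7 + 14.1 + 15.3 + 15.3 + 14.6 + 13.2 + 15.3) / 9 = 128.6000 / 9 = 14.2889
R̄ = (3.5 + 6.8 + 5.8 + 3.8 + 4.4 + 5.3 + 5.1 + 2.4 + 4.8) / 9 = 41.9000 / 9 = 4.6556
LCL = X̄̄ − A₂·R̄ = 14.2889 − 0.729 × 4.6556 = 10.8950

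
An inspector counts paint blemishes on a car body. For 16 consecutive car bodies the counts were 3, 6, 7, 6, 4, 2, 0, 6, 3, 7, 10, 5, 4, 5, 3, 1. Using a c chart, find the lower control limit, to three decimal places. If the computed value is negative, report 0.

c̄ = (3 + 6 + 7 + 6 + 4 + 2 + 0 + 6 + 3 + 7 + 10 + 5 + 4 + 5 + 3 + 1) / 16 = 72 / 16 = 4.5000
LCL = c̄ − 3√c̄ = 4.5000 − 3 × 2.1213 = -1.8640 → 0 (cannot be negative)

0.000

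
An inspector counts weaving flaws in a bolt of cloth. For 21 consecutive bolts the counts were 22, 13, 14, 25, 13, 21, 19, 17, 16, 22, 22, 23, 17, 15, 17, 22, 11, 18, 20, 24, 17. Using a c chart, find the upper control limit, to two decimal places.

31.37

c̄ = (22 + 13 + 14 + 25 + 13 + 21 + 19 + 17 + 16 + 22 + 22 + 23 + 17 + 15 + 17 + 22 + 11 + 18 + 20 + 24 + 17) / 21 = 388 / 21 = 18.4762
UCL = c̄ + 3√c̄ = 18.4762 + 3 × √18.4762 = 18.4762 + 3 × 4.2984 = 31.3714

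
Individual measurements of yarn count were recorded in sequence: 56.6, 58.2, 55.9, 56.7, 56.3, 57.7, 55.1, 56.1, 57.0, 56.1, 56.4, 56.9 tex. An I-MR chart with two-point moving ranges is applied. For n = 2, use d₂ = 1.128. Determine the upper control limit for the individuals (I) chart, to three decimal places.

X̄ = (56.6 + 58.2 + 55.9 + 56.7 + 56.3 + 57.7 + 55.1 + 56.1 + 57.0 + 56.1 + 56.4 + 56.9) / 12 = 56.5833
Moving ranges: 1.6, 2.3, 0.8, 0.4, 1.4, 2.6, 1.0, 0.9, 0.9, 0.3, 0.5; M̄R̄ = 12.7000 / 11 = 1.1545
UCL = X̄ + 3·M̄R̄/d₂ = 56.5833 + 3 × 1.1545 / 1.128 = 59.6539

59.654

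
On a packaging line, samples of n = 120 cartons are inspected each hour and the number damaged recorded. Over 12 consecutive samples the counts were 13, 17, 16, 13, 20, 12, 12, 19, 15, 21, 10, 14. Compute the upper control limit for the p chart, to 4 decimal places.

0.2174

p̄ = Σdᵢ / (k·n) = 182 / (12 × 120) = 0.12639
UCL = p̄ + 3·√(p̄(1−p̄)/n) = 0.12639 + 3 × √(0.12639×0.87361/120) = 0.12639 + 3 × 0.03033 = 0.21739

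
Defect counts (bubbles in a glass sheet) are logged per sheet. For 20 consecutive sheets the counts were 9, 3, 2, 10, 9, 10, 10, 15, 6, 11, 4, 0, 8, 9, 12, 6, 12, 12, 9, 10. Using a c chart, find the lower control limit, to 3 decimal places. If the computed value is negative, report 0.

c̄ = (9 + 3 + 2 + 10 + 9 + 10 + 10 + 15 + 6 + 11 + 4 + 0 + 8 + 9 + 12 + 6 + 12 + 12 + 9 + 10) / 20 = 167 / 20 = 8.3500
LCL = c̄ − 3√c̄ = 8.3500 − 3 × 2.8896 = -0.3189 → 0 (cannot be negative)

0.000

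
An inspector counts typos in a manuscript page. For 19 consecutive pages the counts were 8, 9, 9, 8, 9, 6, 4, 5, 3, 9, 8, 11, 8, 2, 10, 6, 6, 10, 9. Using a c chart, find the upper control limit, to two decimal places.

c̄ = (8 + 9 + 9 + 8 + 9 + 6 + 4 + 5 + 3 + 9 + 8 + 11 + 8 + 2 + 10 + 6 + 6 + 10 + 9) / 19 = 140 / 19 = 7.3684
UCL = c̄ + 3√c̄ = 7.3684 + 3 × √7.3684 = 7.3684 + 3 × 2.7145 = 15.5119

15.51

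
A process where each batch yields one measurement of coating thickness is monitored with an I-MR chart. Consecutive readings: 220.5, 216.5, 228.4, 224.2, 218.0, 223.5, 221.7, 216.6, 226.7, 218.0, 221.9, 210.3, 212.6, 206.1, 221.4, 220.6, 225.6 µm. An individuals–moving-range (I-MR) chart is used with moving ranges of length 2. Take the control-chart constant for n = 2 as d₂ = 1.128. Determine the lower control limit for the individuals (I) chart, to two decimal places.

X̄ = (220.5 + 216.5 + 228.4 + 224.2 + 218.0 + 223.5 + 221.7 + 216.6 + 226.7 + 218.0 + 221.9 + 210.3 + 212.6 + 206.1 + 221.4 + 220.6 + 225.6) / 17 = 219.5647
Moving ranges: 4.0, 11.9, 4.2, 6.2, 5.5, 1.8, 5.1, 10.1, 8.7, 3.9, 11.6, 2.3, 6.5, 15.3, 0.8, 5.0; M̄R̄ = 102.9000 / 16 = 6.4313
LCL = X̄ − 3·M̄R̄/d₂ = 219.5647 − 3 × 6.4313 / 1.128 = 202.4603

202.46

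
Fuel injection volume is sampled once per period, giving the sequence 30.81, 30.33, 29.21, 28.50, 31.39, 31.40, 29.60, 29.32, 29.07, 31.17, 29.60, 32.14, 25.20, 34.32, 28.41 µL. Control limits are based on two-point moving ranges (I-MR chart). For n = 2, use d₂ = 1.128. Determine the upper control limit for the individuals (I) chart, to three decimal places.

X̄ = (30.81 + 30.33 + 29.21 + 28.50 + 31.39 + 31.40 + 29.60 + 29.32 + 29.07 + 31.17 + 29.60 + 32.14 + 25.20 + 34.32 + 28.41) / 15 = 30.0313
Moving ranges: 0.48, 1.12, 0.71, 2.89, 0.01, 1.80, 0.28, 0.25, 2.10, 1.57, 2.54, 6.94, 9.12, 5.91; M̄R̄ = 35.7200 / 14 = 2.5514
UCL = X̄ + 3·M̄R̄/d₂ = 30.0313 + 3 × 2.5514 / 1.128 = 36.8170

36.817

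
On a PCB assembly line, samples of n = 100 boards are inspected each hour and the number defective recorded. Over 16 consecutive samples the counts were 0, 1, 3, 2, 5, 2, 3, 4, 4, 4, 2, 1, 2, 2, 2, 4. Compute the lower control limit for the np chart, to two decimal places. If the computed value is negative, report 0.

0.00

p̄ = Σdᵢ / (k·n) = 41 / (16 × 100) = 0.02562
LCL = np̄ − 3·√(np̄(1−p̄)) = 2.5625 − 3 × 1.5801 = -2.1779 → 0 (negative, so LCL = 0)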